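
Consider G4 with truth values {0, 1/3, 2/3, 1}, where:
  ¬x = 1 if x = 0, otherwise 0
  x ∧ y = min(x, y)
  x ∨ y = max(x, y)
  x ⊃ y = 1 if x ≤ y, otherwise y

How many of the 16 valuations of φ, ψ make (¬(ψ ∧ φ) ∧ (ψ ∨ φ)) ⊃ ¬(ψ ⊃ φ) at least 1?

φ = 0, ψ = 0 ↦ 1  ≥
φ = 0, ψ = 1/3 ↦ 1  ≥
φ = 0, ψ = 2/3 ↦ 1  ≥
φ = 0, ψ = 1 ↦ 1  ≥
φ = 1/3, ψ = 0 ↦ 0  <
φ = 1/3, ψ = 1/3 ↦ 1  ≥
φ = 1/3, ψ = 2/3 ↦ 1  ≥
φ = 1/3, ψ = 1 ↦ 1  ≥
φ = 2/3, ψ = 0 ↦ 0  <
φ = 2/3, ψ = 1/3 ↦ 1  ≥
φ = 2/3, ψ = 2/3 ↦ 1  ≥
φ = 2/3, ψ = 1 ↦ 1  ≥
φ = 1, ψ = 0 ↦ 0  <
φ = 1, ψ = 1/3 ↦ 1  ≥
φ = 1, ψ = 2/3 ↦ 1  ≥
φ = 1, ψ = 1 ↦ 1  ≥
So 13 of the 16 assignments meet the threshold.

13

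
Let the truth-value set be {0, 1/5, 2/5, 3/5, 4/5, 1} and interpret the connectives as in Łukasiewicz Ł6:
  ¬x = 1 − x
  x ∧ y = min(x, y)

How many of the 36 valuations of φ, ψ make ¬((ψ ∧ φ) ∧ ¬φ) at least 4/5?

28

value 1: 16 assignments (counts)
value 4/5: 12 assignments (counts)
value 3/5: 8 assignments
So 28 of the 36 assignments meet the threshold.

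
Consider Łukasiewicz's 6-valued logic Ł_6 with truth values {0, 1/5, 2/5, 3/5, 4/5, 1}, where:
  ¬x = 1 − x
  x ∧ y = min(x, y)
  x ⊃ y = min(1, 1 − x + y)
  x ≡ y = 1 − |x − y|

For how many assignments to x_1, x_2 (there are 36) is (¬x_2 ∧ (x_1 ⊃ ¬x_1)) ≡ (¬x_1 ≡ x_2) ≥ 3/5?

value 1: 3 assignments (counts)
value 4/5: 9 assignments (counts)
value 3/5: 9 assignments (counts)
value 2/5: 8 assignments
value 1/5: 4 assignments
value 0: 3 assignments
So 21 of the 36 assignments meet the threshold.

21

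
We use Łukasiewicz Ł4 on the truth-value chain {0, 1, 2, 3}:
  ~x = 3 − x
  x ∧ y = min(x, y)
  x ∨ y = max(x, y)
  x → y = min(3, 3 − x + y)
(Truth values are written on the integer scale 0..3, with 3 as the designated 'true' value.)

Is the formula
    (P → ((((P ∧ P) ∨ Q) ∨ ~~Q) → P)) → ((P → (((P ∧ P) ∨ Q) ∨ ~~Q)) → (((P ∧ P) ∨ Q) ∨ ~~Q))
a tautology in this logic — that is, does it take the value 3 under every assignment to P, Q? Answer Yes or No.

No

Counterexample: take P = 0, Q = 0.
P ∧ P = 0 ∧ 0 = 0
(P ∧ P) ∨ Q = 0 ∨ 0 = 0
~Q = ~0 = 3
~~Q = ~3 = 0
((P ∧ P) ∨ Q) ∨ ~~Q = 0 ∨ 0 = 0
(((P ∧ P) ∨ Q) ∨ ~~Q) → P = 0 → 0 = 3
P → ((((P ∧ P) ∨ Q) ∨ ~~Q) → P) = 0 → 3 = 3
P ∧ P = 0 ∧ 0 = 0
(P ∧ P) ∨ Q = 0 ∨ 0 = 0
~Q = ~0 = 3
~~Q = ~3 = 0
((P ∧ P) ∨ Q) ∨ ~~Q = 0 ∨ 0 = 0
P → (((P ∧ P) ∨ Q) ∨ ~~Q) = 0 → 0 = 3
P ∧ P = 0 ∧ 0 = 0
(P ∧ P) ∨ Q = 0 ∨ 0 = 0
~Q = ~0 = 3
~~Q = ~3 = 0
((P ∧ P) ∨ Q) ∨ ~~Q = 0 ∨ 0 = 0
(P → (((P ∧ P) ∨ Q) ∨ ~~Q)) → (((P ∧ P) ∨ Q) ∨ ~~Q) = 3 → 0 = 0
(P → ((((P ∧ P) ∨ Q) ∨ ~~Q) → P)) → ((P → (((P ∧ P) ∨ Q) ∨ ~~Q)) → (((P ∧ P) ∨ Q) ∨ ~~Q)) = 3 → 0 = 0
This gives 0 ≠ 3.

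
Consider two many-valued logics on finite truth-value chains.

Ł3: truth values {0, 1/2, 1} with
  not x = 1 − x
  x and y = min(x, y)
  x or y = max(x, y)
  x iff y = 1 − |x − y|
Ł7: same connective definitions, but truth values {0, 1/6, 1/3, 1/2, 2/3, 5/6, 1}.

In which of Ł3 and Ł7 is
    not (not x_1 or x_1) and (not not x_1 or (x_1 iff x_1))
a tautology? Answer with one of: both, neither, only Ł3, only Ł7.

In Ł3: at x_1 = 0 the value is 0 — not a tautology.
In Ł7: at x_1 = 0 the value is 0 — not a tautology.

neither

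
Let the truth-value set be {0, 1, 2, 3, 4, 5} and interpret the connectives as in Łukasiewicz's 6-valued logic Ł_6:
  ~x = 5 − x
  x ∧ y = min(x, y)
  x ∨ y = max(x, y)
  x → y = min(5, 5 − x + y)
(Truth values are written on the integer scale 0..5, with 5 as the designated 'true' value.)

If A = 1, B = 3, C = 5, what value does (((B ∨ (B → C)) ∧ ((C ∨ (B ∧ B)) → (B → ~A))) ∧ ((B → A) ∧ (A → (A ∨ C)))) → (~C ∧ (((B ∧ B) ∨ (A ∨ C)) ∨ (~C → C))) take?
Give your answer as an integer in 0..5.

B → C = 3 → 5 = 5
B ∨ (B → C) = 3 ∨ 5 = 5
B ∧ B = 3 ∧ 3 = 3
C ∨ (B ∧ B) = 5 ∨ 3 = 5
~A = ~1 = 4
B → ~A = 3 → 4 = 5
(C ∨ (B ∧ B)) → (B → ~A) = 5 → 5 = 5
(B ∨ (B → C)) ∧ ((C ∨ (B ∧ B)) → (B → ~A)) = 5 ∧ 5 = 5
B → A = 3 → 1 = 3
A ∨ C = 1 ∨ 5 = 5
A → (A ∨ C) = 1 → 5 = 5
(B → A) ∧ (A → (A ∨ C)) = 3 ∧ 5 = 3
((B ∨ (B → C)) ∧ ((C ∨ (B ∧ B)) → (B → ~A))) ∧ ((B → A) ∧ (A → (A ∨ C))) = 5 ∧ 3 = 3
~C = ~5 = 0
B ∧ B = 3 ∧ 3 = 3
A ∨ C = 1 ∨ 5 = 5
(B ∧ B) ∨ (A ∨ C) = 3 ∨ 5 = 5
~C = ~5 = 0
~C → C = 0 → 5 = 5
((B ∧ B) ∨ (A ∨ C)) ∨ (~C → C) = 5 ∨ 5 = 5
~C ∧ (((B ∧ B) ∨ (A ∨ C)) ∨ (~C → C)) = 0 ∧ 5 = 0
(((B ∨ (B → C)) ∧ ((C ∨ (B ∧ B)) → (B → ~A))) ∧ ((B → A) ∧ (A → (A ∨ C)))) → (~C ∧ (((B ∧ B) ∨ (A ∨ C)) ∨ (~C → C))) = 3 → 0 = 2

2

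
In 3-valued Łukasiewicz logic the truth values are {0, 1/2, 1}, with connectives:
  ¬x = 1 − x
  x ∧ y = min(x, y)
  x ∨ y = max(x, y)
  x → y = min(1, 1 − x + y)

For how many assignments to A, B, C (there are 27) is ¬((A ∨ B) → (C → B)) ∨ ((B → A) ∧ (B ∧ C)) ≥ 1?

2

value 1: 2 assignments (counts)
value 1/2: 11 assignments
value 0: 14 assignments
So 2 of the 27 assignments meet the threshold.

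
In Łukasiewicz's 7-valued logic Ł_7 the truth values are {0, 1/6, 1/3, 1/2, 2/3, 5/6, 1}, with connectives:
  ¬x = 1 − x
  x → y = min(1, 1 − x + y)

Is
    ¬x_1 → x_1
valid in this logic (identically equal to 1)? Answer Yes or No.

No

Counterexample: take x_1 = 0.
¬x_1 = ¬0 = 1
¬x_1 → x_1 = 1 → 0 = 0
This gives 0 ≠ 1.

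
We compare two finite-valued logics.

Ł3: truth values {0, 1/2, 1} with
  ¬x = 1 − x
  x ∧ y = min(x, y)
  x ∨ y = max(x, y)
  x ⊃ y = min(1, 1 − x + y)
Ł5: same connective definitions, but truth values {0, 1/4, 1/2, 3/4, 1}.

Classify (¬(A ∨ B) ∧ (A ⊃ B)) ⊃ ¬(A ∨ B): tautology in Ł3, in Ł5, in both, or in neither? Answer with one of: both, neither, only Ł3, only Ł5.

In Ł3: every assignment gives 1 — tautology.
In Ł5: every assignment gives 1 — tautology.

both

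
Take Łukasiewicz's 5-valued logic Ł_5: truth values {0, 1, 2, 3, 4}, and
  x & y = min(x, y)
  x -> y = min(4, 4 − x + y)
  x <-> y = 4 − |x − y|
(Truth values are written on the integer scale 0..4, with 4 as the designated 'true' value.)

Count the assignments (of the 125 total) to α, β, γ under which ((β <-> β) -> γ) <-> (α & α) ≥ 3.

65

value 4: 25 assignments (counts)
value 3: 40 assignments (counts)
value 2: 30 assignments
value 1: 20 assignments
value 0: 10 assignments
So 65 of the 125 assignments meet the threshold.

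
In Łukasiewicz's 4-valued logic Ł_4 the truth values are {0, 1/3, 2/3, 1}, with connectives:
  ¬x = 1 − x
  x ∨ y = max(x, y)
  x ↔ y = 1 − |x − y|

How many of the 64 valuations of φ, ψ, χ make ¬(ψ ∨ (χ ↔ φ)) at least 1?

2

value 1: 2 assignments (counts)
value 2/3: 10 assignments
value 1/3: 24 assignments
value 0: 28 assignments
So 2 of the 64 assignments meet the threshold.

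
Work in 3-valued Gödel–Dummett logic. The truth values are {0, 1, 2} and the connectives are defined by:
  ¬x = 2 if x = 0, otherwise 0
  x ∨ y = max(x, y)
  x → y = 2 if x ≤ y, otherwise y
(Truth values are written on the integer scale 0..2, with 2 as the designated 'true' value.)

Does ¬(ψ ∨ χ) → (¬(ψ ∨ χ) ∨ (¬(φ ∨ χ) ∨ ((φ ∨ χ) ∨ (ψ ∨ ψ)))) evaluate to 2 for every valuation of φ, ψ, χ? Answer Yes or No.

Yes

At φ = 2, ψ = 1, χ = 0, for instance:
ψ ∨ χ = 1 ∨ 0 = 1
¬(ψ ∨ χ) = ¬1 = 0
φ ∨ χ = 2 ∨ 0 = 2
¬(φ ∨ χ) = ¬2 = 0
φ ∨ χ = 2 ∨ 0 = 2
ψ ∨ ψ = 1 ∨ 1 = 1
(φ ∨ χ) ∨ (ψ ∨ ψ) = 2 ∨ 1 = 2
¬(φ ∨ χ) ∨ ((φ ∨ χ) ∨ (ψ ∨ ψ)) = 0 ∨ 2 = 2
¬(ψ ∨ χ) ∨ (¬(φ ∨ χ) ∨ ((φ ∨ χ) ∨ (ψ ∨ ψ))) = 0 ∨ 2 = 2
¬(ψ ∨ χ) → (¬(ψ ∨ χ) ∨ (¬(φ ∨ χ) ∨ ((φ ∨ χ) ∨ (ψ ∨ ψ)))) = 0 → 2 = 2
and checking the remaining 26 assignments likewise gives ≥ 2 in every case.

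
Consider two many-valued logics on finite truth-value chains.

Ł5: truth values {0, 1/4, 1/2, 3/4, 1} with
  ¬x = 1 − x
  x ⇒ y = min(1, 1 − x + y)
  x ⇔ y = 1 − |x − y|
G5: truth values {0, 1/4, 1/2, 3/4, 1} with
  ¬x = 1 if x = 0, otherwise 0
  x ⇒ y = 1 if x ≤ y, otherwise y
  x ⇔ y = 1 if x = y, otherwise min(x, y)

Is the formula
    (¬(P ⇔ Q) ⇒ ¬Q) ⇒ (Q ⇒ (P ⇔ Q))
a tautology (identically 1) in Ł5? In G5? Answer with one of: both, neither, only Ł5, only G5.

only Ł5

In Ł5: every assignment gives 1 — tautology.
In G5: at P = 1/4, Q = 1/2 the value is 1/4 — not a tautology.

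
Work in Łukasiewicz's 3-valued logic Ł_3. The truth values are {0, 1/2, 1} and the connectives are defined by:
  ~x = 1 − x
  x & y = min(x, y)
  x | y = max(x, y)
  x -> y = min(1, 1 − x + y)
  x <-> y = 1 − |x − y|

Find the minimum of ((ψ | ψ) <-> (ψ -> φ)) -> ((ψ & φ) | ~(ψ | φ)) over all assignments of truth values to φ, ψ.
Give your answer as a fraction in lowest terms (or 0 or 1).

1/2

Take φ = 0, ψ = 1/2:
ψ | ψ = 1/2 | 1/2 = 1/2
ψ -> φ = 1/2 -> 0 = 1/2
(ψ | ψ) <-> (ψ -> φ) = 1/2 <-> 1/2 = 1
ψ & φ = 1/2 & 0 = 0
ψ | φ = 1/2 | 0 = 1/2
~(ψ | φ) = ~1/2 = 1/2
(ψ & φ) | ~(ψ | φ) = 0 | 1/2 = 1/2
((ψ | ψ) <-> (ψ -> φ)) -> ((ψ & φ) | ~(ψ | φ)) = 1 -> 1/2 = 1/2
No assignment yields a value below 1/2, so this is the minimum.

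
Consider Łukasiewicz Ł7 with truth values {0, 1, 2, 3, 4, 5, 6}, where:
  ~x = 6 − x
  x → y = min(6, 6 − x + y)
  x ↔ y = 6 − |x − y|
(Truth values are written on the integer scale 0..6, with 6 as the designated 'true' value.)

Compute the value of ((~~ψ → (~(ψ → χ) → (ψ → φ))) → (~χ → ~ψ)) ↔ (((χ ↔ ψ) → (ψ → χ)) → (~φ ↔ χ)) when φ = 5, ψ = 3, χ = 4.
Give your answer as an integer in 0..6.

~ψ = ~3 = 3
~~ψ = ~3 = 3
ψ → χ = 3 → 4 = 6
~(ψ → χ) = ~6 = 0
ψ → φ = 3 → 5 = 6
~(ψ → χ) → (ψ → φ) = 0 → 6 = 6
~~ψ → (~(ψ → χ) → (ψ → φ)) = 3 → 6 = 6
~χ = ~4 = 2
~ψ = ~3 = 3
~χ → ~ψ = 2 → 3 = 6
(~~ψ → (~(ψ → χ) → (ψ → φ))) → (~χ → ~ψ) = 6 → 6 = 6
χ ↔ ψ = 4 ↔ 3 = 5
ψ → χ = 3 → 4 = 6
(χ ↔ ψ) → (ψ → χ) = 5 → 6 = 6
~φ = ~5 = 1
~φ ↔ χ = 1 ↔ 4 = 3
((χ ↔ ψ) → (ψ → χ)) → (~φ ↔ χ) = 6 → 3 = 3
((~~ψ → (~(ψ → χ) → (ψ → φ))) → (~χ → ~ψ)) ↔ (((χ ↔ ψ) → (ψ → χ)) → (~φ ↔ χ)) = 6 ↔ 3 = 3

3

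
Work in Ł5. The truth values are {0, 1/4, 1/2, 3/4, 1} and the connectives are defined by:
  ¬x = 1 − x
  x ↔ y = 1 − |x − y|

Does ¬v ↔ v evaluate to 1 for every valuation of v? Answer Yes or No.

Counterexample: take v = 0.
¬v = ¬0 = 1
¬v ↔ v = 1 ↔ 0 = 0
This gives 0 ≠ 1.

No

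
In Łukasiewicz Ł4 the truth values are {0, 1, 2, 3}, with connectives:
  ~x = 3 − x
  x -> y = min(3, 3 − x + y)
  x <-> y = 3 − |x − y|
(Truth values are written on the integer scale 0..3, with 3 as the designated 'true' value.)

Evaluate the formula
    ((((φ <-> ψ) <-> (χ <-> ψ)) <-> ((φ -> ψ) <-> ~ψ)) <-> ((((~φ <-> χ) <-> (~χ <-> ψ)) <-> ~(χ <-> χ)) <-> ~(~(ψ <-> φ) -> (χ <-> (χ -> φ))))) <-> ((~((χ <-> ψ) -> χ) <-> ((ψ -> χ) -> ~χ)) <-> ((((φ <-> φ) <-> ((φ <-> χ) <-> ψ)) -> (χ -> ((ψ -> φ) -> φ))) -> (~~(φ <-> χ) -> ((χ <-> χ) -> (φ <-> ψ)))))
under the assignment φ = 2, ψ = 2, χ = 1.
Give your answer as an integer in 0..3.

2

φ <-> ψ = 2 <-> 2 = 3
χ <-> ψ = 1 <-> 2 = 2
(φ <-> ψ) <-> (χ <-> ψ) = 3 <-> 2 = 2
φ -> ψ = 2 -> 2 = 3
~ψ = ~2 = 1
(φ -> ψ) <-> ~ψ = 3 <-> 1 = 1
((φ <-> ψ) <-> (χ <-> ψ)) <-> ((φ -> ψ) <-> ~ψ) = 2 <-> 1 = 2
~φ = ~2 = 1
~φ <-> χ = 1 <-> 1 = 3
~χ = ~1 = 2
~χ <-> ψ = 2 <-> 2 = 3
(~φ <-> χ) <-> (~χ <-> ψ) = 3 <-> 3 = 3
χ <-> χ = 1 <-> 1 = 3
~(χ <-> χ) = ~3 = 0
((~φ <-> χ) <-> (~χ <-> ψ)) <-> ~(χ <-> χ) = 3 <-> 0 = 0
ψ <-> φ = 2 <-> 2 = 3
~(ψ <-> φ) = ~3 = 0
χ -> φ = 1 -> 2 = 3
χ <-> (χ -> φ) = 1 <-> 3 = 1
~(ψ <-> φ) -> (χ <-> (χ -> φ)) = 0 -> 1 = 3
~(~(ψ <-> φ) -> (χ <-> (χ -> φ))) = ~3 = 0
(((~φ <-> χ) <-> (~χ <-> ψ)) <-> ~(χ <-> χ)) <-> ~(~(ψ <-> φ) -> (χ <-> (χ -> φ))) = 0 <-> 0 = 3
(((φ <-> ψ) <-> (χ <-> ψ)) <-> ((φ -> ψ) <-> ~ψ)) <-> ((((~φ <-> χ) <-> (~χ <-> ψ)) <-> ~(χ <-> χ)) <-> ~(~(ψ <-> φ) -> (χ <-> (χ -> φ)))) = 2 <-> 3 = 2
χ <-> ψ = 1 <-> 2 = 2
(χ <-> ψ) -> χ = 2 -> 1 = 2
~((χ <-> ψ) -> χ) = ~2 = 1
ψ -> χ = 2 -> 1 = 2
~χ = ~1 = 2
(ψ -> χ) -> ~χ = 2 -> 2 = 3
~((χ <-> ψ) -> χ) <-> ((ψ -> χ) -> ~χ) = 1 <-> 3 = 1
φ <-> φ = 2 <-> 2 = 3
φ <-> χ = 2 <-> 1 = 2
(φ <-> χ) <-> ψ = 2 <-> 2 = 3
(φ <-> φ) <-> ((φ <-> χ) <-> ψ) = 3 <-> 3 = 3
ψ -> φ = 2 -> 2 = 3
(ψ -> φ) -> φ = 3 -> 2 = 2
χ -> ((ψ -> φ) -> φ) = 1 -> 2 = 3
((φ <-> φ) <-> ((φ <-> χ) <-> ψ)) -> (χ -> ((ψ -> φ) -> φ)) = 3 -> 3 = 3
φ <-> χ = 2 <-> 1 = 2
~(φ <-> χ) = ~2 = 1
~~(φ <-> χ) = ~1 = 2
χ <-> χ = 1 <-> 1 = 3
φ <-> ψ = 2 <-> 2 = 3
(χ <-> χ) -> (φ <-> ψ) = 3 -> 3 = 3
~~(φ <-> χ) -> ((χ <-> χ) -> (φ <-> ψ)) = 2 -> 3 = 3
(((φ <-> φ) <-> ((φ <-> χ) <-> ψ)) -> (χ -> ((ψ -> φ) -> φ))) -> (~~(φ <-> χ) -> ((χ <-> χ) -> (φ <-> ψ))) = 3 -> 3 = 3
(~((χ <-> ψ) -> χ) <-> ((ψ -> χ) -> ~χ)) <-> ((((φ <-> φ) <-> ((φ <-> χ) <-> ψ)) -> (χ -> ((ψ -> φ) -> φ))) -> (~~(φ <-> χ) -> ((χ <-> χ) -> (φ <-> ψ)))) = 1 <-> 3 = 1
((((φ <-> ψ) <-> (χ <-> ψ)) <-> ((φ -> ψ) <-> ~ψ)) <-> ((((~φ <-> χ) <-> (~χ <-> ψ)) <-> ~(χ <-> χ)) <-> ~(~(ψ <-> φ) -> (χ <-> (χ -> φ))))) <-> ((~((χ <-> ψ) -> χ) <-> ((ψ -> χ) -> ~χ)) <-> ((((φ <-> φ) <-> ((φ <-> χ) <-> ψ)) -> (χ -> ((ψ -> φ) -> φ))) -> (~~(φ <-> χ) -> ((χ <-> χ) -> (φ <-> ψ))))) = 2 <-> 1 = 2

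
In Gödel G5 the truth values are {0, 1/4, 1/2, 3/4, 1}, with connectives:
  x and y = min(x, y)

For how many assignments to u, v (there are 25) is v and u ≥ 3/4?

value 1: 1 assignment (counts)
value 3/4: 3 assignments (counts)
value 1/2: 5 assignments
value 1/4: 7 assignments
value 0: 9 assignments
So 4 of the 25 assignments meet the threshold.

4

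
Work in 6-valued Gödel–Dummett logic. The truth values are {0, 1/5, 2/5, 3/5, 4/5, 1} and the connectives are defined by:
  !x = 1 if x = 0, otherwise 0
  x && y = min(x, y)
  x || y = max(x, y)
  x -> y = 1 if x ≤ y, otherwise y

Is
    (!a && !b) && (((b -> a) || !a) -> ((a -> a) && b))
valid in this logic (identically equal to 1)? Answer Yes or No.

No

Counterexample: take a = 0, b = 0.
!a = !0 = 1
!b = !0 = 1
!a && !b = 1 && 1 = 1
b -> a = 0 -> 0 = 1
!a = !0 = 1
(b -> a) || !a = 1 || 1 = 1
a -> a = 0 -> 0 = 1
(a -> a) && b = 1 && 0 = 0
((b -> a) || !a) -> ((a -> a) && b) = 1 -> 0 = 0
(!a && !b) && (((b -> a) || !a) -> ((a -> a) && b)) = 1 && 0 = 0
This gives 0 ≠ 1.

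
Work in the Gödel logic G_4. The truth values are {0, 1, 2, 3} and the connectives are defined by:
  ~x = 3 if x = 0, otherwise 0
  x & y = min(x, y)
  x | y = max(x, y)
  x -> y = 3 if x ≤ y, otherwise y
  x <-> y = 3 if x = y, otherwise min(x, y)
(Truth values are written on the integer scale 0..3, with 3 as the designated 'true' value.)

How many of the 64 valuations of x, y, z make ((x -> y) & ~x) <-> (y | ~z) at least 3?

16

value 3: 16 assignments (counts)
value 2: 3 assignments
value 1: 3 assignments
value 0: 42 assignments
So 16 of the 64 assignments meet the threshold.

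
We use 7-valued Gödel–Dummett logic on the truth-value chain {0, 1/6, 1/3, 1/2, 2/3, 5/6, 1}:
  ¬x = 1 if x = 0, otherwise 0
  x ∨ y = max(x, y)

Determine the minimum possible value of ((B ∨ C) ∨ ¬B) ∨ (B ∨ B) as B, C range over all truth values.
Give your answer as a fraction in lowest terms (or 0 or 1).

Take B = 1/6, C = 0:
B ∨ C = 1/6 ∨ 0 = 1/6
¬B = ¬1/6 = 0
(B ∨ C) ∨ ¬B = 1/6 ∨ 0 = 1/6
B ∨ B = 1/6 ∨ 1/6 = 1/6
((B ∨ C) ∨ ¬B) ∨ (B ∨ B) = 1/6 ∨ 1/6 = 1/6
No assignment yields a value below 1/6, so this is the minimum.

1/6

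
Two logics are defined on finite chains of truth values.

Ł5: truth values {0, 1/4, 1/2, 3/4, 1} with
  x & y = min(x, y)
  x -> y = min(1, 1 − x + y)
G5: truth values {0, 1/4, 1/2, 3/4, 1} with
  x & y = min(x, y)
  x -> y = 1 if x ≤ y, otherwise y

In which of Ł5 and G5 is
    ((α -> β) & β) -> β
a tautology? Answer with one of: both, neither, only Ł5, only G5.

both

In Ł5: every assignment gives 1 — tautology.
In G5: every assignment gives 1 — tautology.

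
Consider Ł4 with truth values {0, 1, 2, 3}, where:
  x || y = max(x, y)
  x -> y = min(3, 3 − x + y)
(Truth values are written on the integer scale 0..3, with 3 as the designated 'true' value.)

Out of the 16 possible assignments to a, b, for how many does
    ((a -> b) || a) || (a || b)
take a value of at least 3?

a = 0, b = 0 ↦ 3  ≥
a = 0, b = 1 ↦ 3  ≥
a = 0, b = 2 ↦ 3  ≥
a = 0, b = 3 ↦ 3  ≥
a = 1, b = 0 ↦ 2  <
a = 1, b = 1 ↦ 3  ≥
a = 1, b = 2 ↦ 3  ≥
a = 1, b = 3 ↦ 3  ≥
a = 2, b = 0 ↦ 2  <
a = 2, b = 1 ↦ 2  <
a = 2, b = 2 ↦ 3  ≥
a = 2, b = 3 ↦ 3  ≥
a = 3, b = 0 ↦ 3  ≥
a = 3, b = 1 ↦ 3  ≥
a = 3, b = 2 ↦ 3  ≥
a = 3, b = 3 ↦ 3  ≥
So 13 of the 16 assignments meet the threshold.

13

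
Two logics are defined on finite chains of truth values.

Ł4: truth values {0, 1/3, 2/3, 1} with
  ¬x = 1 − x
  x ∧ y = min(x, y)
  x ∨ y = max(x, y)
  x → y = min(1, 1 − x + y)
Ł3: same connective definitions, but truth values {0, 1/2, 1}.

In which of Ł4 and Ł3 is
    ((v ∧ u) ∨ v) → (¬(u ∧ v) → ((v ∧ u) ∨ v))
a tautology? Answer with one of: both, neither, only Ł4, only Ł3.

both

In Ł4: every assignment gives 1 — tautology.
In Ł3: every assignment gives 1 — tautology.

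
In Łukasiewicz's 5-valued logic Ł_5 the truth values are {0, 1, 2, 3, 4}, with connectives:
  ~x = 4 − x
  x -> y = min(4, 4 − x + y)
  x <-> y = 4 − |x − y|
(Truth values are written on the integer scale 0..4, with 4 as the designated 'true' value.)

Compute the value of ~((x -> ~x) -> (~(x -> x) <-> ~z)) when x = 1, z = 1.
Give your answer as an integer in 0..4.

3

~x = ~1 = 3
x -> ~x = 1 -> 3 = 4
x -> x = 1 -> 1 = 4
~(x -> x) = ~4 = 0
~z = ~1 = 3
~(x -> x) <-> ~z = 0 <-> 3 = 1
(x -> ~x) -> (~(x -> x) <-> ~z) = 4 -> 1 = 1
~((x -> ~x) -> (~(x -> x) <-> ~z)) = ~1 = 3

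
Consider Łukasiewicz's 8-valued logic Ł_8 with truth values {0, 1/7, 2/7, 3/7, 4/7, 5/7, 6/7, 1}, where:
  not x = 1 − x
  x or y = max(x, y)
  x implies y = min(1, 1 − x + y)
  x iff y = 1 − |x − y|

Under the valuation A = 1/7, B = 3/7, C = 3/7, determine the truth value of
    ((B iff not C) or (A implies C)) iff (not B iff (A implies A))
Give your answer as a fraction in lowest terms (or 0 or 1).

4/7

not C = not 3/7 = 4/7
B iff not C = 3/7 iff 4/7 = 6/7
A implies C = 1/7 implies 3/7 = 1
(B iff not C) or (A implies C) = 6/7 or 1 = 1
not B = not 3/7 = 4/7
A implies A = 1/7 implies 1/7 = 1
not B iff (A implies A) = 4/7 iff 1 = 4/7
((B iff not C) or (A implies C)) iff (not B iff (A implies A)) = 1 iff 4/7 = 4/7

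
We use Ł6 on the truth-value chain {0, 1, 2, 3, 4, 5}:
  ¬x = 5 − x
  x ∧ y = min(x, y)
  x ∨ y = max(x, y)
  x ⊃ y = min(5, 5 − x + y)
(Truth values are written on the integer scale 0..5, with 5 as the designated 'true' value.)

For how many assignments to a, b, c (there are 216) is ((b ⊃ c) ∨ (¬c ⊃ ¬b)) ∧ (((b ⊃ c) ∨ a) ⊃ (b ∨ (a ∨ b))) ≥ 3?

133

value 5: 26 assignments (counts)
value 4: 52 assignments (counts)
value 3: 55 assignments (counts)
value 2: 43 assignments
value 1: 28 assignments
value 0: 12 assignments
So 133 of the 216 assignments meet the threshold.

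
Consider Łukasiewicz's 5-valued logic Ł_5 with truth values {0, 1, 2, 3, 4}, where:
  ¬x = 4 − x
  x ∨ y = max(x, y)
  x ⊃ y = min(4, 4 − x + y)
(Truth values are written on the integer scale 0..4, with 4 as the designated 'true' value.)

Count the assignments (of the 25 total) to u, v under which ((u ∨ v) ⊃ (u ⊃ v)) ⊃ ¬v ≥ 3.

value 4: 8 assignments (counts)
value 3: 3 assignments (counts)
value 2: 5 assignments
value 1: 4 assignments
value 0: 5 assignments
So 11 of the 25 assignments meet the threshold.

11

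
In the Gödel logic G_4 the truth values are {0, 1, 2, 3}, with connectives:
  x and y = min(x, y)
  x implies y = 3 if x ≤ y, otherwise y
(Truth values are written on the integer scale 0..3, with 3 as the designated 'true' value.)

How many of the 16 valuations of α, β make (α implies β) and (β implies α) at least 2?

α = 0, β = 0 ↦ 3  ≥
α = 0, β = 1 ↦ 0  <
α = 0, β = 2 ↦ 0  <
α = 0, β = 3 ↦ 0  <
α = 1, β = 0 ↦ 0  <
α = 1, β = 1 ↦ 3  ≥
α = 1, β = 2 ↦ 1  <
α = 1, β = 3 ↦ 1  <
α = 2, β = 0 ↦ 0  <
α = 2, β = 1 ↦ 1  <
α = 2, β = 2 ↦ 3  ≥
α = 2, β = 3 ↦ 2  ≥
α = 3, β = 0 ↦ 0  <
α = 3, β = 1 ↦ 1  <
α = 3, β = 2 ↦ 2  ≥
α = 3, β = 3 ↦ 3  ≥
So 6 of the 16 assignments meet the threshold.

6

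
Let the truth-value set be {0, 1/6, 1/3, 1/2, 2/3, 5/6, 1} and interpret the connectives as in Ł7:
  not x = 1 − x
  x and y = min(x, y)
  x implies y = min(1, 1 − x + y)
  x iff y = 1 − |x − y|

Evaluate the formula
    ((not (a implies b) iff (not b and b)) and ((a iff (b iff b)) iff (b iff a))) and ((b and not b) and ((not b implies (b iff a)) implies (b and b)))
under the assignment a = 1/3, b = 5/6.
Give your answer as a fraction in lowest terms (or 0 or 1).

a implies b = 1/3 implies 5/6 = 1
not (a implies b) = not 1 = 0
not b = not 5/6 = 1/6
not b and b = 1/6 and 5/6 = 1/6
not (a implies b) iff (not b and b) = 0 iff 1/6 = 5/6
b iff b = 5/6 iff 5/6 = 1
a iff (b iff b) = 1/3 iff 1 = 1/3
b iff a = 5/6 iff 1/3 = 1/2
(a iff (b iff b)) iff (b iff a) = 1/3 iff 1/2 = 5/6
(not (a implies b) iff (not b and b)) and ((a iff (b iff b)) iff (b iff a)) = 5/6 and 5/6 = 5/6
not b = not 5/6 = 1/6
b and not b = 5/6 and 1/6 = 1/6
not b = not 5/6 = 1/6
b iff a = 5/6 iff 1/3 = 1/2
not b implies (b iff a) = 1/6 implies 1/2 = 1
b and b = 5/6 and 5/6 = 5/6
(not b implies (b iff a)) implies (b and b) = 1 implies 5/6 = 5/6
(b and not b) and ((not b implies (b iff a)) implies (b and b)) = 1/6 and 5/6 = 1/6
((not (a implies b) iff (not b and b)) and ((a iff (b iff b)) iff (b iff a))) and ((b and not b) and ((not b implies (b iff a)) implies (b and b))) = 5/6 and 1/6 = 1/6

1/6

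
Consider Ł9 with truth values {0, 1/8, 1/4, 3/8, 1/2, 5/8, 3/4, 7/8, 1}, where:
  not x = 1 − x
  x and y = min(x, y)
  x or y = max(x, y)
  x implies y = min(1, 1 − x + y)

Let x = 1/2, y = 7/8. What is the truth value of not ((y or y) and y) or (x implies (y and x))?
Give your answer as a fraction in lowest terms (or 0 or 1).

1

y or y = 7/8 or 7/8 = 7/8
(y or y) and y = 7/8 and 7/8 = 7/8
not ((y or y) and y) = not 7/8 = 1/8
y and x = 7/8 and 1/2 = 1/2
x implies (y and x) = 1/2 implies 1/2 = 1
not ((y or y) and y) or (x implies (y and x)) = 1/8 or 1 = 1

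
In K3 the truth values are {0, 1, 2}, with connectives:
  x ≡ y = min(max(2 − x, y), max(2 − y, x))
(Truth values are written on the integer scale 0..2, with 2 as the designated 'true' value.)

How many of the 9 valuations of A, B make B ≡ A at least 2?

2

A = 0, B = 0 ↦ 2  ≥
A = 0, B = 1 ↦ 1  <
A = 0, B = 2 ↦ 0  <
A = 1, B = 0 ↦ 1  <
A = 1, B = 1 ↦ 1  <
A = 1, B = 2 ↦ 1  <
A = 2, B = 0 ↦ 0  <
A = 2, B = 1 ↦ 1  <
A = 2, B = 2 ↦ 2  ≥
So 2 of the 9 assignments meet the threshold.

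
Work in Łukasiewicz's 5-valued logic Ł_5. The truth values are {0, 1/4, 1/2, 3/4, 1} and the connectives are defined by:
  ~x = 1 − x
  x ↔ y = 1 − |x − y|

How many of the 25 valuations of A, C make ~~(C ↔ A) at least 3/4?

13

value 1: 5 assignments (counts)
value 3/4: 8 assignments (counts)
value 1/2: 6 assignments
value 1/4: 4 assignments
value 0: 2 assignments
So 13 of the 25 assignments meet the threshold.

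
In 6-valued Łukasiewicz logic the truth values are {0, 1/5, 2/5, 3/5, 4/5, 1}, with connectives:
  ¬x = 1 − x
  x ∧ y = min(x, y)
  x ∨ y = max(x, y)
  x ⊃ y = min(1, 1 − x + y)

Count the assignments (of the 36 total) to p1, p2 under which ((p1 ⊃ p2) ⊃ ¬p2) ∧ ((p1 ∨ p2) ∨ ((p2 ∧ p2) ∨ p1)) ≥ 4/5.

value 1: 3 assignments (counts)
value 4/5: 4 assignments (counts)
value 3/5: 4 assignments
value 2/5: 10 assignments
value 1/5: 8 assignments
value 0: 7 assignments
So 7 of the 36 assignments meet the threshold.

7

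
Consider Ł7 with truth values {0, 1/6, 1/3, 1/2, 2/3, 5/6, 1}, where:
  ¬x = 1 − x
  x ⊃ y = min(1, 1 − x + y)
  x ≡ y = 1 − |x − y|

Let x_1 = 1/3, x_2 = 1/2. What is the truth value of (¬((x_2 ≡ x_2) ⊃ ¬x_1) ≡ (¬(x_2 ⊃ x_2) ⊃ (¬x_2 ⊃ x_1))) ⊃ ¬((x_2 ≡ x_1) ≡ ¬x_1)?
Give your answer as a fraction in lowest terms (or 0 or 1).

5/6

x_2 ≡ x_2 = 1/2 ≡ 1/2 = 1
¬x_1 = ¬1/3 = 2/3
(x_2 ≡ x_2) ⊃ ¬x_1 = 1 ⊃ 2/3 = 2/3
¬((x_2 ≡ x_2) ⊃ ¬x_1) = ¬2/3 = 1/3
x_2 ⊃ x_2 = 1/2 ⊃ 1/2 = 1
¬(x_2 ⊃ x_2) = ¬1 = 0
¬x_2 = ¬1/2 = 1/2
¬x_2 ⊃ x_1 = 1/2 ⊃ 1/3 = 5/6
¬(x_2 ⊃ x_2) ⊃ (¬x_2 ⊃ x_1) = 0 ⊃ 5/6 = 1
¬((x_2 ≡ x_2) ⊃ ¬x_1) ≡ (¬(x_2 ⊃ x_2) ⊃ (¬x_2 ⊃ x_1)) = 1/3 ≡ 1 = 1/3
x_2 ≡ x_1 = 1/2 ≡ 1/3 = 5/6
¬x_1 = ¬1/3 = 2/3
(x_2 ≡ x_1) ≡ ¬x_1 = 5/6 ≡ 2/3 = 5/6
¬((x_2 ≡ x_1) ≡ ¬x_1) = ¬5/6 = 1/6
(¬((x_2 ≡ x_2) ⊃ ¬x_1) ≡ (¬(x_2 ⊃ x_2) ⊃ (¬x_2 ⊃ x_1))) ⊃ ¬((x_2 ≡ x_1) ≡ ¬x_1) = 1/3 ⊃ 1/6 = 5/6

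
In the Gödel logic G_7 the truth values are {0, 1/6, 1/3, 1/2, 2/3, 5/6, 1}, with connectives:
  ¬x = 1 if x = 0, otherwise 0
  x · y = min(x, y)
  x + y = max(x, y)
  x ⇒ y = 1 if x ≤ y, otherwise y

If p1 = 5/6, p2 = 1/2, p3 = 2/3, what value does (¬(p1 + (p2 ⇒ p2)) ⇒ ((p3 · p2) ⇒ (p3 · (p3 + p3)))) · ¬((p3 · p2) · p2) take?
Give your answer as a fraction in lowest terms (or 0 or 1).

p2 ⇒ p2 = 1/2 ⇒ 1/2 = 1
p1 + (p2 ⇒ p2) = 5/6 + 1 = 1
¬(p1 + (p2 ⇒ p2)) = ¬1 = 0
p3 · p2 = 2/3 · 1/2 = 1/2
p3 + p3 = 2/3 + 2/3 = 2/3
p3 · (p3 + p3) = 2/3 · 2/3 = 2/3
(p3 · p2) ⇒ (p3 · (p3 + p3)) = 1/2 ⇒ 2/3 = 1
¬(p1 + (p2 ⇒ p2)) ⇒ ((p3 · p2) ⇒ (p3 · (p3 + p3))) = 0 ⇒ 1 = 1
p3 · p2 = 2/3 · 1/2 = 1/2
(p3 · p2) · p2 = 1/2 · 1/2 = 1/2
¬((p3 · p2) · p2) = ¬1/2 = 0
(¬(p1 + (p2 ⇒ p2)) ⇒ ((p3 · p2) ⇒ (p3 · (p3 + p3)))) · ¬((p3 · p2) · p2) = 1 · 0 = 0

0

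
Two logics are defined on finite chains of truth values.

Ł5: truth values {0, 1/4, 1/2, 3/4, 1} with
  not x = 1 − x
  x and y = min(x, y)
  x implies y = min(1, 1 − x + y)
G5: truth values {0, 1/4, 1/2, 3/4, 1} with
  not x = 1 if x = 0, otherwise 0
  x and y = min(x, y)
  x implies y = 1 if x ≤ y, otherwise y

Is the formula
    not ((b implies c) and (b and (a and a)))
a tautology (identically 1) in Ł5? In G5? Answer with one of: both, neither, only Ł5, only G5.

In Ł5: at a = 1/4, b = 1/4, c = 0 the value is 3/4 — not a tautology.
In G5: at a = 1/4, b = 1/4, c = 1/4 the value is 0 — not a tautology.

neither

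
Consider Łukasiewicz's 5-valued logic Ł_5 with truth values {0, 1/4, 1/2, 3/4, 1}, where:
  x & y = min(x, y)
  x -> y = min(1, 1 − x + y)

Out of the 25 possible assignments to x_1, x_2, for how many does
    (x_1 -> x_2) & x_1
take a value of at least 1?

1

value 1: 1 assignment (counts)
value 3/4: 4 assignments
value 1/2: 7 assignments
value 1/4: 7 assignments
value 0: 6 assignments
So 1 of the 25 assignments meets the threshold.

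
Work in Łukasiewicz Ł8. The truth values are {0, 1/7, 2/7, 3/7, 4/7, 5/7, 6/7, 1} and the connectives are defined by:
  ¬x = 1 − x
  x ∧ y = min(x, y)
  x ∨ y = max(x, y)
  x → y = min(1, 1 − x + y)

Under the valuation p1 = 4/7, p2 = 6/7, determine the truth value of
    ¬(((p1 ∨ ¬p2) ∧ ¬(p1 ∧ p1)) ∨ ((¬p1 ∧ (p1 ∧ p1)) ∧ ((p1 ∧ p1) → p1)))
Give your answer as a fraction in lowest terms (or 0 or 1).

4/7

¬p2 = ¬6/7 = 1/7
p1 ∨ ¬p2 = 4/7 ∨ 1/7 = 4/7
p1 ∧ p1 = 4/7 ∧ 4/7 = 4/7
¬(p1 ∧ p1) = ¬4/7 = 3/7
(p1 ∨ ¬p2) ∧ ¬(p1 ∧ p1) = 4/7 ∧ 3/7 = 3/7
¬p1 = ¬4/7 = 3/7
p1 ∧ p1 = 4/7 ∧ 4/7 = 4/7
¬p1 ∧ (p1 ∧ p1) = 3/7 ∧ 4/7 = 3/7
p1 ∧ p1 = 4/7 ∧ 4/7 = 4/7
(p1 ∧ p1) → p1 = 4/7 → 4/7 = 1
(¬p1 ∧ (p1 ∧ p1)) ∧ ((p1 ∧ p1) → p1) = 3/7 ∧ 1 = 3/7
((p1 ∨ ¬p2) ∧ ¬(p1 ∧ p1)) ∨ ((¬p1 ∧ (p1 ∧ p1)) ∧ ((p1 ∧ p1) → p1)) = 3/7 ∨ 3/7 = 3/7
¬(((p1 ∨ ¬p2) ∧ ¬(p1 ∧ p1)) ∨ ((¬p1 ∧ (p1 ∧ p1)) ∧ ((p1 ∧ p1) → p1))) = ¬3/7 = 4/7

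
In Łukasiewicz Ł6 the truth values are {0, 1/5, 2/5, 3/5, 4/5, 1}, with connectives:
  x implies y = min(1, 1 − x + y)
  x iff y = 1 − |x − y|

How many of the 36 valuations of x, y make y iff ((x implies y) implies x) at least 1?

value 1: 6 assignments (counts)
value 4/5: 6 assignments
value 3/5: 9 assignments
value 2/5: 5 assignments
value 1/5: 6 assignments
value 0: 4 assignments
So 6 of the 36 assignments meet the threshold.

6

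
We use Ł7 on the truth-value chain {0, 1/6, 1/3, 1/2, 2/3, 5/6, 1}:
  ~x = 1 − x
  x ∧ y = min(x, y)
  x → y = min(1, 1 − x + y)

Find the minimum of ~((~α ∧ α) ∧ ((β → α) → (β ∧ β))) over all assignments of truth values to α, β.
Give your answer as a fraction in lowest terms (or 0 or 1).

Take α = 1/2, β = 1/2:
~α = ~1/2 = 1/2
~α ∧ α = 1/2 ∧ 1/2 = 1/2
β → α = 1/2 → 1/2 = 1
β ∧ β = 1/2 ∧ 1/2 = 1/2
(β → α) → (β ∧ β) = 1 → 1/2 = 1/2
(~α ∧ α) ∧ ((β → α) → (β ∧ β)) = 1/2 ∧ 1/2 = 1/2
~((~α ∧ α) ∧ ((β → α) → (β ∧ β))) = ~1/2 = 1/2
No assignment yields a value below 1/2, so this is the minimum.

1/2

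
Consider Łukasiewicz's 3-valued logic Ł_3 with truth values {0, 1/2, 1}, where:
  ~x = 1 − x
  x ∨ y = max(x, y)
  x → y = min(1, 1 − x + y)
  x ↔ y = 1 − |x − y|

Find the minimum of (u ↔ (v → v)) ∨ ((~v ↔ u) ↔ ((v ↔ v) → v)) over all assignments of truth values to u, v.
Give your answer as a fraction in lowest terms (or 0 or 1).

1/2

Take u = 1/2, v = 0:
v → v = 0 → 0 = 1
u ↔ (v → v) = 1/2 ↔ 1 = 1/2
~v = ~0 = 1
~v ↔ u = 1 ↔ 1/2 = 1/2
v ↔ v = 0 ↔ 0 = 1
(v ↔ v) → v = 1 → 0 = 0
(~v ↔ u) ↔ ((v ↔ v) → v) = 1/2 ↔ 0 = 1/2
(u ↔ (v → v)) ∨ ((~v ↔ u) ↔ ((v ↔ v) → v)) = 1/2 ∨ 1/2 = 1/2
No assignment yields a value below 1/2, so this is the minimum.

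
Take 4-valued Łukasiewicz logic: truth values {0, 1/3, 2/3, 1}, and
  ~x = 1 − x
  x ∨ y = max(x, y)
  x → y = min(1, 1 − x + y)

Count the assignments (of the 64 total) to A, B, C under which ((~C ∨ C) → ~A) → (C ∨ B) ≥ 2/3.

57

value 1: 44 assignments (counts)
value 2/3: 13 assignments (counts)
value 1/3: 6 assignments
value 0: 1 assignment
So 57 of the 64 assignments meet the threshold.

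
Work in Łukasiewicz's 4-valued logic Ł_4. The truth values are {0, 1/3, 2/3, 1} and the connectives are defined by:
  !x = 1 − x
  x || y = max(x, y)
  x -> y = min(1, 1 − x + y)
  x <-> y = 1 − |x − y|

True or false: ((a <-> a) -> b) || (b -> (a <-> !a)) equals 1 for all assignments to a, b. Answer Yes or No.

Counterexample: take a = 0, b = 1/3.
a <-> a = 0 <-> 0 = 1
(a <-> a) -> b = 1 -> 1/3 = 1/3
!a = !0 = 1
a <-> !a = 0 <-> 1 = 0
b -> (a <-> !a) = 1/3 -> 0 = 2/3
((a <-> a) -> b) || (b -> (a <-> !a)) = 1/3 || 2/3 = 2/3
This gives 2/3 ≠ 1.

No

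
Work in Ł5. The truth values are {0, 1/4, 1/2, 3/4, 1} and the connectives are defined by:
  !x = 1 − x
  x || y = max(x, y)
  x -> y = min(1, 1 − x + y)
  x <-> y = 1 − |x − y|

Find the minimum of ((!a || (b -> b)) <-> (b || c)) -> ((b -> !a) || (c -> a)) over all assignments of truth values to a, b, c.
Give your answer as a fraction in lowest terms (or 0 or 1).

Take a = 1/2, b = 1, c = 1:
!a = !1/2 = 1/2
b -> b = 1 -> 1 = 1
!a || (b -> b) = 1/2 || 1 = 1
b || c = 1 || 1 = 1
(!a || (b -> b)) <-> (b || c) = 1 <-> 1 = 1
!a = !1/2 = 1/2
b -> !a = 1 -> 1/2 = 1/2
c -> a = 1 -> 1/2 = 1/2
(b -> !a) || (c -> a) = 1/2 || 1/2 = 1/2
((!a || (b -> b)) <-> (b || c)) -> ((b -> !a) || (c -> a)) = 1 -> 1/2 = 1/2
No assignment yields a value below 1/2, so this is the minimum.

1/2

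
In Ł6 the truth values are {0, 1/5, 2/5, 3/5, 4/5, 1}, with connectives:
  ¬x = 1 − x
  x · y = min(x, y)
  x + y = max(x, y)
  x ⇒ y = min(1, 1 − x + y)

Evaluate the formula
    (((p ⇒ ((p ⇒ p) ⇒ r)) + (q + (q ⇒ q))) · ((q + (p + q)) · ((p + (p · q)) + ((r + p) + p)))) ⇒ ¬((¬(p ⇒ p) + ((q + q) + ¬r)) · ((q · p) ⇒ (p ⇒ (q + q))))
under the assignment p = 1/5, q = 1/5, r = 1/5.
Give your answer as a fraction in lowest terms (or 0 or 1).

p ⇒ p = 1/5 ⇒ 1/5 = 1
(p ⇒ p) ⇒ r = 1 ⇒ 1/5 = 1/5
p ⇒ ((p ⇒ p) ⇒ r) = 1/5 ⇒ 1/5 = 1
q ⇒ q = 1/5 ⇒ 1/5 = 1
q + (q ⇒ q) = 1/5 + 1 = 1
(p ⇒ ((p ⇒ p) ⇒ r)) + (q + (q ⇒ q)) = 1 + 1 = 1
p + q = 1/5 + 1/5 = 1/5
q + (p + q) = 1/5 + 1/5 = 1/5
p · q = 1/5 · 1/5 = 1/5
p + (p · q) = 1/5 + 1/5 = 1/5
r + p = 1/5 + 1/5 = 1/5
(r + p) + p = 1/5 + 1/5 = 1/5
(p + (p · q)) + ((r + p) + p) = 1/5 + 1/5 = 1/5
(q + (p + q)) · ((p + (p · q)) + ((r + p) + p)) = 1/5 · 1/5 = 1/5
((p ⇒ ((p ⇒ p) ⇒ r)) + (q + (q ⇒ q))) · ((q + (p + q)) · ((p + (p · q)) + ((r + p) + p))) = 1 · 1/5 = 1/5
p ⇒ p = 1/5 ⇒ 1/5 = 1
¬(p ⇒ p) = ¬1 = 0
q + q = 1/5 + 1/5 = 1/5
¬r = ¬1/5 = 4/5
(q + q) + ¬r = 1/5 + 4/5 = 4/5
¬(p ⇒ p) + ((q + q) + ¬r) = 0 + 4/5 = 4/5
q · p = 1/5 · 1/5 = 1/5
q + q = 1/5 + 1/5 = 1/5
p ⇒ (q + q) = 1/5 ⇒ 1/5 = 1
(q · p) ⇒ (p ⇒ (q + q)) = 1/5 ⇒ 1 = 1
(¬(p ⇒ p) + ((q + q) + ¬r)) · ((q · p) ⇒ (p ⇒ (q + q))) = 4/5 · 1 = 4/5
¬((¬(p ⇒ p) + ((q + q) + ¬r)) · ((q · p) ⇒ (p ⇒ (q + q)))) = ¬4/5 = 1/5
(((p ⇒ ((p ⇒ p) ⇒ r)) + (q + (q ⇒ q))) · ((q + (p + q)) · ((p + (p · q)) + ((r + p) + p)))) ⇒ ¬((¬(p ⇒ p) + ((q + q) + ¬r)) · ((q · p) ⇒ (p ⇒ (q + q)))) = 1/5 ⇒ 1/5 = 1

1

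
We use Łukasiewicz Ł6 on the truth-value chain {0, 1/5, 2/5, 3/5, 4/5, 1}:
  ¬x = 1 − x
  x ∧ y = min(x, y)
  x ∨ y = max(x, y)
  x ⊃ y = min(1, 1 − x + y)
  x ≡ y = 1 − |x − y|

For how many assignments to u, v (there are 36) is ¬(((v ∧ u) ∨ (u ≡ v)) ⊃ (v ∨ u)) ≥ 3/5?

value 1: 1 assignment (counts)
value 4/5: 1 assignment (counts)
value 3/5: 3 assignments (counts)
value 2/5: 3 assignments
value 1/5: 5 assignments
value 0: 23 assignments
So 5 of the 36 assignments meet the threshold.

5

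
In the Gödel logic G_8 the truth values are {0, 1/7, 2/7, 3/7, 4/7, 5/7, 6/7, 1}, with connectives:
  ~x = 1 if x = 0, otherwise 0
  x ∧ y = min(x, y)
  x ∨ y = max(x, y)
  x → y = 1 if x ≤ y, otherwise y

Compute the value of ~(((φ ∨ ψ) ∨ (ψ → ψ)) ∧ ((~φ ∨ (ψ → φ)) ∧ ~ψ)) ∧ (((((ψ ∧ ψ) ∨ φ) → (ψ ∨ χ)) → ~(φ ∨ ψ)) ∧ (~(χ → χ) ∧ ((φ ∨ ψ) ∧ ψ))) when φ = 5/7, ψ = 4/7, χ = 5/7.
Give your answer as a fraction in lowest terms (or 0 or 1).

0

φ ∨ ψ = 5/7 ∨ 4/7 = 5/7
ψ → ψ = 4/7 → 4/7 = 1
(φ ∨ ψ) ∨ (ψ → ψ) = 5/7 ∨ 1 = 1
~φ = ~5/7 = 0
ψ → φ = 4/7 → 5/7 = 1
~φ ∨ (ψ → φ) = 0 ∨ 1 = 1
~ψ = ~4/7 = 0
(~φ ∨ (ψ → φ)) ∧ ~ψ = 1 ∧ 0 = 0
((φ ∨ ψ) ∨ (ψ → ψ)) ∧ ((~φ ∨ (ψ → φ)) ∧ ~ψ) = 1 ∧ 0 = 0
~(((φ ∨ ψ) ∨ (ψ → ψ)) ∧ ((~φ ∨ (ψ → φ)) ∧ ~ψ)) = ~0 = 1
ψ ∧ ψ = 4/7 ∧ 4/7 = 4/7
(ψ ∧ ψ) ∨ φ = 4/7 ∨ 5/7 = 5/7
ψ ∨ χ = 4/7 ∨ 5/7 = 5/7
((ψ ∧ ψ) ∨ φ) → (ψ ∨ χ) = 5/7 → 5/7 = 1
φ ∨ ψ = 5/7 ∨ 4/7 = 5/7
~(φ ∨ ψ) = ~5/7 = 0
(((ψ ∧ ψ) ∨ φ) → (ψ ∨ χ)) → ~(φ ∨ ψ) = 1 → 0 = 0
χ → χ = 5/7 → 5/7 = 1
~(χ → χ) = ~1 = 0
φ ∨ ψ = 5/7 ∨ 4/7 = 5/7
(φ ∨ ψ) ∧ ψ = 5/7 ∧ 4/7 = 4/7
~(χ → χ) ∧ ((φ ∨ ψ) ∧ ψ) = 0 ∧ 4/7 = 0
((((ψ ∧ ψ) ∨ φ) → (ψ ∨ χ)) → ~(φ ∨ ψ)) ∧ (~(χ → χ) ∧ ((φ ∨ ψ) ∧ ψ)) = 0 ∧ 0 = 0
~(((φ ∨ ψ) ∨ (ψ → ψ)) ∧ ((~φ ∨ (ψ → φ)) ∧ ~ψ)) ∧ (((((ψ ∧ ψ) ∨ φ) → (ψ ∨ χ)) → ~(φ ∨ ψ)) ∧ (~(χ → χ) ∧ ((φ ∨ ψ) ∧ ψ))) = 1 ∧ 0 = 0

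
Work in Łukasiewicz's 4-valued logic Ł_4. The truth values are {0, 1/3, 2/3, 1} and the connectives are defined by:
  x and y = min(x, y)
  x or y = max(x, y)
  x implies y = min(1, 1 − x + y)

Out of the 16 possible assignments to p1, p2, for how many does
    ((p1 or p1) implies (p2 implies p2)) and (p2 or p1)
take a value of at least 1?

p1 = 0, p2 = 0 ↦ 0  <
p1 = 0, p2 = 1/3 ↦ 1/3  <
p1 = 0, p2 = 2/3 ↦ 2/3  <
p1 = 0, p2 = 1 ↦ 1  ≥
p1 = 1/3, p2 = 0 ↦ 1/3  <
p1 = 1/3, p2 = 1/3 ↦ 1/3  <
p1 = 1/3, p2 = 2/3 ↦ 2/3  <
p1 = 1/3, p2 = 1 ↦ 1  ≥
p1 = 2/3, p2 = 0 ↦ 2/3  <
p1 = 2/3, p2 = 1/3 ↦ 2/3  <
p1 = 2/3, p2 = 2/3 ↦ 2/3  <
p1 = 2/3, p2 = 1 ↦ 1  ≥
p1 = 1, p2 = 0 ↦ 1  ≥
p1 = 1, p2 = 1/3 ↦ 1  ≥
p1 = 1, p2 = 2/3 ↦ 1  ≥
p1 = 1, p2 = 1 ↦ 1  ≥
So 7 of the 16 assignments meet the threshold.

7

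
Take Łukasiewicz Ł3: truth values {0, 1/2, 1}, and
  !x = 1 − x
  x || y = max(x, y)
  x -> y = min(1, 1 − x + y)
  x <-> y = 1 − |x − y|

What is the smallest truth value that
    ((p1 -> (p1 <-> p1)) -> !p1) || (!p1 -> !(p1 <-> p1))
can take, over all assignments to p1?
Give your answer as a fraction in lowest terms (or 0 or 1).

1/2

Take p1 = 1/2:
p1 <-> p1 = 1/2 <-> 1/2 = 1
p1 -> (p1 <-> p1) = 1/2 -> 1 = 1
!p1 = !1/2 = 1/2
(p1 -> (p1 <-> p1)) -> !p1 = 1 -> 1/2 = 1/2
!p1 = !1/2 = 1/2
p1 <-> p1 = 1/2 <-> 1/2 = 1
!(p1 <-> p1) = !1 = 0
!p1 -> !(p1 <-> p1) = 1/2 -> 0 = 1/2
((p1 -> (p1 <-> p1)) -> !p1) || (!p1 -> !(p1 <-> p1)) = 1/2 || 1/2 = 1/2
No assignment yields a value below 1/2, so this is the minimum.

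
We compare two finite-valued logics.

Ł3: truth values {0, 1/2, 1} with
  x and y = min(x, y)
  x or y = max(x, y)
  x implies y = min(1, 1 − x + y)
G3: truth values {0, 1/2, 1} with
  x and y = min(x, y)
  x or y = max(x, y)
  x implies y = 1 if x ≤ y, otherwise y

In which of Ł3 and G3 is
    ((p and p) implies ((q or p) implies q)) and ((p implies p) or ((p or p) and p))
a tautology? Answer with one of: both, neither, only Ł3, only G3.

neither

In Ł3: at p = 1, q = 0 the value is 0 — not a tautology.
In G3: at p = 1/2, q = 0 the value is 0 — not a tautology.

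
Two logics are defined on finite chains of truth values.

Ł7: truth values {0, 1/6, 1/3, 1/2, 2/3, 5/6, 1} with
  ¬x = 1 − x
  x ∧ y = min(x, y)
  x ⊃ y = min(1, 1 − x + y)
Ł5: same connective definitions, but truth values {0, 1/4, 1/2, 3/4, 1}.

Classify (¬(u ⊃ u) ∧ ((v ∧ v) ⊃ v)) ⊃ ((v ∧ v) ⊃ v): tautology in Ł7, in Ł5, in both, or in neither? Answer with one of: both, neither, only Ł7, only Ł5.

In Ł7: every assignment gives 1 — tautology.
In Ł5: every assignment gives 1 — tautology.

both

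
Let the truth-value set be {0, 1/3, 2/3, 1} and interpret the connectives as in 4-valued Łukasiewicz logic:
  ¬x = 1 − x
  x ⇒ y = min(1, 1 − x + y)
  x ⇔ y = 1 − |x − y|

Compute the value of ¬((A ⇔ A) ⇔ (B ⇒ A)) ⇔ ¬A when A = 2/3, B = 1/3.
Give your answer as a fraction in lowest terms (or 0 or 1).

2/3

A ⇔ A = 2/3 ⇔ 2/3 = 1
B ⇒ A = 1/3 ⇒ 2/3 = 1
(A ⇔ A) ⇔ (B ⇒ A) = 1 ⇔ 1 = 1
¬((A ⇔ A) ⇔ (B ⇒ A)) = ¬1 = 0
¬A = ¬2/3 = 1/3
¬((A ⇔ A) ⇔ (B ⇒ A)) ⇔ ¬A = 0 ⇔ 1/3 = 2/3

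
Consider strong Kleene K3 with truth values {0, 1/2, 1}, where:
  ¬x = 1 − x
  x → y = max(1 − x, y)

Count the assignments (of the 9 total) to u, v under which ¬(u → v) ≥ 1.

1

u = 0, v = 0 ↦ 0  <
u = 0, v = 1/2 ↦ 0  <
u = 0, v = 1 ↦ 0  <
u = 1/2, v = 0 ↦ 1/2  <
u = 1/2, v = 1/2 ↦ 1/2  <
u = 1/2, v = 1 ↦ 0  <
u = 1, v = 0 ↦ 1  ≥
u = 1, v = 1/2 ↦ 1/2  <
u = 1, v = 1 ↦ 0  <
So 1 of the 9 assignments meets the threshold.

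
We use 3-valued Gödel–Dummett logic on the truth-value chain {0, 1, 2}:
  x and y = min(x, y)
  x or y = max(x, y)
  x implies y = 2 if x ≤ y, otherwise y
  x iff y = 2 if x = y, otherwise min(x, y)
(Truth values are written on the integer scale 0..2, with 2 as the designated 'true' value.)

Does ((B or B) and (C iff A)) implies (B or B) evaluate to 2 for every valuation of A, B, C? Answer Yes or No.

Yes

At A = 1, B = 0, C = 1, for instance:
B or B = 0 or 0 = 0
C iff A = 1 iff 1 = 2
(B or B) and (C iff A) = 0 and 2 = 0
((B or B) and (C iff A)) implies (B or B) = 0 implies 0 = 2
and checking the remaining 26 assignments likewise gives ≥ 2 in every case.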